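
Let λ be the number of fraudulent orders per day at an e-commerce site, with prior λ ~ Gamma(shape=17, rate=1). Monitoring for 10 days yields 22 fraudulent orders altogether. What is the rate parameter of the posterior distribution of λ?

Total count 22 over total exposure 10 days.
By Gamma–Poisson conjugacy, the posterior is Gamma(α + Σx, β + Σt) = Gamma(17 + 22, 1 + 10) = Gamma(39, 11).

11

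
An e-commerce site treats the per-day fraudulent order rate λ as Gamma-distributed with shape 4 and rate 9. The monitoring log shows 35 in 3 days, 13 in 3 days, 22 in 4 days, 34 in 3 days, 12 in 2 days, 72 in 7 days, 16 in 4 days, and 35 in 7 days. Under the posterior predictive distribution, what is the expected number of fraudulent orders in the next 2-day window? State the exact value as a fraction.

81/7

Total count: 35 + 13 + 22 + 34 + 12 + 72 + 16 + 35 = 239.
Total exposure: 3 + 3 + 4 + 3 + 2 + 7 + 4 + 7 = 33 days.
Gamma(α, β) with Poisson data over total exposure Σt gives posterior Gamma(α+Σx, β+Σt) = Gamma(243, 42).
Predictive mean over a 2-day window = T·E[λ|data] = 2·243/42 = 81/7.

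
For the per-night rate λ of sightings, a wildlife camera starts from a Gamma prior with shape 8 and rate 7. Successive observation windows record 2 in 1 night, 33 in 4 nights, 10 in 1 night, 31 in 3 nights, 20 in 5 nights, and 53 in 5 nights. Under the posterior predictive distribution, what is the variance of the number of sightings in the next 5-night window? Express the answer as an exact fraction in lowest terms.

Total count: 2 + 33 + 10 + 31 + 20 + 53 = 149.
Total exposure: 1 + 4 + 1 + 3 + 5 + 5 = 19 nights.
The Gamma prior is conjugate for the Poisson rate, so λ | data ~ Gamma(8+149, 7+19) = Gamma(157, 26).
The posterior predictive for a window of length T is Negative Binomial with variance T·α'·(β'+T)/β'² = 5·157·31/676 = 24335/676.

24335/676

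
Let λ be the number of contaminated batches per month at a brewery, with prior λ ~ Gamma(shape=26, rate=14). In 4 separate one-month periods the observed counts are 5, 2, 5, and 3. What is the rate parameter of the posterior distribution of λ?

18

Total count: 5 + 2 + 5 + 3 = 15.
Total exposure: 4 months.
Gamma(α, β) with Poisson data over total exposure Σt gives posterior Gamma(α+Σx, β+Σt) = Gamma(41, 18).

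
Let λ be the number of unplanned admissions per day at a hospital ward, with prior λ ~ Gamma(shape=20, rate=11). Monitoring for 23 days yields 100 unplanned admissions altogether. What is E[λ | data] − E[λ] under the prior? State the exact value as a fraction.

Total count 100 over total exposure 23 days.
By Gamma–Poisson conjugacy, the posterior is Gamma(α + Σx, β + Σt) = Gamma(20 + 100, 11 + 23) = Gamma(120, 34).
Posterior mean = 120/34 = 60/17; prior mean = 20/11 = 20/11. Difference = 60/17 − 20/11 = 320/187.

320/187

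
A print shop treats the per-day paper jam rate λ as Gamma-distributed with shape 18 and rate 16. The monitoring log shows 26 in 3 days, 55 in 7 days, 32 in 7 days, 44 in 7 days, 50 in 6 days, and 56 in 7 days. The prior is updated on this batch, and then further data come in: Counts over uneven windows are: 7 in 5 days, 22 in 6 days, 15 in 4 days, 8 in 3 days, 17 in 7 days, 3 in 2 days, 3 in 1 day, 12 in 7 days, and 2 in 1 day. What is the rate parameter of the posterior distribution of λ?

89

Total count: 26 + 55 + 32 + 44 + 50 + 56 = 263.
Total exposure: 3 + 7 + 7 + 7 + 6 + 7 = 37 days.
After the first batch: Gamma(18 + 263, 16 + 37) = Gamma(281, 53).
Total count: 7 + 22 + 15 + 8 + 17 + 3 + 3 + 12 + 2 = 89.
Total exposure: 5 + 6 + 4 + 3 + 7 + 2 + 1 + 7 + 1 = 36 days.
After the second batch: Gamma(281 + 89, 53 + 36) = Gamma(370, 89).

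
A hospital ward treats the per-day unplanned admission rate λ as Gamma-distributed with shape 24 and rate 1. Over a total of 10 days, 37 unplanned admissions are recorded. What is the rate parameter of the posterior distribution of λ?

Total count 37 over total exposure 10 days.
Conjugate update: add total count to the shape and total exposure to the rate, giving Gamma(61, 11).

11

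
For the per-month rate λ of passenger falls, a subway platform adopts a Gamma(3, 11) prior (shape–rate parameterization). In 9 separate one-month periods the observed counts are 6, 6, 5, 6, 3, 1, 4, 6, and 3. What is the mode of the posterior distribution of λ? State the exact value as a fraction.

21/10

Total count: 6 + 6 + 5 + 6 + 3 + 1 + 4 + 6 + 3 = 40.
Total exposure: 9 months.
By Gamma–Poisson conjugacy, the posterior is Gamma(α + Σx, β + Σt) = Gamma(3 + 40, 11 + 9) = Gamma(43, 20).
Posterior mode = (α'−1)/β' = 42/20 = 21/10.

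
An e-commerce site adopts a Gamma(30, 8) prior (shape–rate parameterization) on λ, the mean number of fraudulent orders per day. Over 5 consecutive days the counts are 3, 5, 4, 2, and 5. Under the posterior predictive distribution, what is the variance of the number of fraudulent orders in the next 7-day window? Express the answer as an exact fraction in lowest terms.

6860/169

Total count: 3 + 5 + 4 + 2 + 5 = 19.
Total exposure: 5 days.
By Gamma–Poisson conjugacy, the posterior is Gamma(α + Σx, β + Σt) = Gamma(30 + 19, 8 + 5) = Gamma(49, 13).
The posterior predictive for a window of length T is Negative Binomial with variance T·α'·(β'+T)/β'² = 7·49·20/169 = 6860/169.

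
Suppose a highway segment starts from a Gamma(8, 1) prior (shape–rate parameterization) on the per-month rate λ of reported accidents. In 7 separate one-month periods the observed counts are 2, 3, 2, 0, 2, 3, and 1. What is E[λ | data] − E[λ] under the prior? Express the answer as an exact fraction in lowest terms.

Total count: 2 + 3 + 2 + 0 + 2 + 3 + 1 = 13.
Total exposure: 7 months.
Conjugate update: add total count to the shape and total exposure to the rate, giving Gamma(21, 8).
Posterior mean = 21/8 = 21/8; prior mean = 8/1 = 8. Difference = 21/8 − 8 = -43/8.

-43/8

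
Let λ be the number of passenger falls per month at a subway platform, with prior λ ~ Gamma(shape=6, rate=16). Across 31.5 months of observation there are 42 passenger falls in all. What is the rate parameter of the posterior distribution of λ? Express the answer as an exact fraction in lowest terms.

95/2

Total count 42 over total exposure 31.5 months.
The Gamma prior is conjugate for the Poisson rate, so λ | data ~ Gamma(6+42, 16+31.5) = Gamma(48, 95/2).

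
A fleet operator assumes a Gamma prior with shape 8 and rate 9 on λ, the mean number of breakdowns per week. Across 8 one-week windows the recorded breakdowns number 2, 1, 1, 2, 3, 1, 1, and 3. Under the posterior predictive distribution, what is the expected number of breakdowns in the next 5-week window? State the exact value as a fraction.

110/17

Total count: 2 + 1 + 1 + 2 + 3 + 1 + 1 + 3 = 14.
Total exposure: 8 weeks.
Gamma(α, β) with Poisson data over total exposure Σt gives posterior Gamma(α+Σx, β+Σt) = Gamma(22, 17).
Predictive mean over a 5-week window = T·E[λ|data] = 5·22/17 = 110/17.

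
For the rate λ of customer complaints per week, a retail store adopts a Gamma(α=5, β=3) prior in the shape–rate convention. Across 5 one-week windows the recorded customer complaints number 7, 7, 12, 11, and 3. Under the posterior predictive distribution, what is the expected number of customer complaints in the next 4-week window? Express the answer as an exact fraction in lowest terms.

45/2

Total count: 7 + 7 + 12 + 11 + 3 = 40.
Total exposure: 5 weeks.
Conjugate update: add total count to the shape and total exposure to the rate, giving Gamma(45, 8).
Predictive mean over a 4-week window = T·E[λ|data] = 4·45/8 = 45/2.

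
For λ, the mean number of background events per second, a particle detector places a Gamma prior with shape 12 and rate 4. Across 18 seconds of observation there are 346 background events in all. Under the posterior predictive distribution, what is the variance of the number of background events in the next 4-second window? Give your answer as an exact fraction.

9308/121

Total count 346 over total exposure 18 seconds.
By Gamma–Poisson conjugacy, the posterior is Gamma(α + Σx, β + Σt) = Gamma(12 + 346, 4 + 18) = Gamma(358, 22).
The posterior predictive for a window of length T is Negative Binomial with variance T·α'·(β'+T)/β'² = 4·358·26/484 = 9308/121.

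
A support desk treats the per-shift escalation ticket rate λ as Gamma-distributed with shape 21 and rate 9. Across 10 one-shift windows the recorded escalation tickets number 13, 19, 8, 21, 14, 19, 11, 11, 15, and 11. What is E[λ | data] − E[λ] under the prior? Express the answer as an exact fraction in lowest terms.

Total count: 13 + 19 + 8 + 21 + 14 + 19 + 11 + 11 + 15 + 11 = 142.
Total exposure: 10 shifts.
By Gamma–Poisson conjugacy, the posterior is Gamma(α + Σx, β + Σt) = Gamma(21 + 142, 9 + 10) = Gamma(163, 19).
Posterior mean = 163/19 = 163/19; prior mean = 21/9 = 7/3. Difference = 163/19 − 7/3 = 356/57.

356/57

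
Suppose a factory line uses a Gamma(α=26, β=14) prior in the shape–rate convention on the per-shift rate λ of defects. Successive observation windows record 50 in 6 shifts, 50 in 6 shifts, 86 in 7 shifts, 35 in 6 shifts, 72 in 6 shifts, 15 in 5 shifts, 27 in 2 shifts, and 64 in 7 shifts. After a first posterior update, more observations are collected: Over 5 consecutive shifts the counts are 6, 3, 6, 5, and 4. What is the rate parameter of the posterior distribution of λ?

Total count: 50 + 50 + 86 + 35 + 72 + 15 + 27 + 64 = 399.
Total exposure: 6 + 6 + 7 + 6 + 6 + 5 + 2 + 7 = 45 shifts.
After the first batch: Gamma(26 + 399, 14 + 45) = Gamma(425, 59).
Total count: 6 + 3 + 6 + 5 + 4 = 24.
Total exposure: 5 shifts.
After the second batch: Gamma(425 + 24, 59 + 5) = Gamma(449, 64).

64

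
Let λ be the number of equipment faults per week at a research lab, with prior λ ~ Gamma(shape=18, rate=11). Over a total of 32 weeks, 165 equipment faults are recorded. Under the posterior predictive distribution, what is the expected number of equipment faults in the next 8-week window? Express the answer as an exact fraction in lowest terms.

1464/43

Total count 165 over total exposure 32 weeks.
The Gamma prior is conjugate for the Poisson rate, so λ | data ~ Gamma(18+165, 11+32) = Gamma(183, 43).
Predictive mean over an 8-week window = T·E[λ|data] = 8·183/43 = 1464/43.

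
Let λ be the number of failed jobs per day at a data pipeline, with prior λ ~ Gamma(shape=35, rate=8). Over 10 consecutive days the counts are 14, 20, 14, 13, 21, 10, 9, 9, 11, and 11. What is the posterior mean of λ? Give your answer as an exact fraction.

167/18

Total count: 14 + 20 + 14 + 13 + 21 + 10 + 9 + 9 + 11 + 11 = 132.
Total exposure: 10 days.
Posterior: α' = 35 + 132 = 167, β' = 8 + 10 = 18.
Posterior mean = α'/β' = 167/18.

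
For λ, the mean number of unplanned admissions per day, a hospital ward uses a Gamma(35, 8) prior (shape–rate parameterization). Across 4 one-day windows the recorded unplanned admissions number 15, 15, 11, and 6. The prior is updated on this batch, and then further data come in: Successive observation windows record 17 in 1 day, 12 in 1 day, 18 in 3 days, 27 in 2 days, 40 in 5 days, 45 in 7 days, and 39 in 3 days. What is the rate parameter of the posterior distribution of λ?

34

Total count: 15 + 15 + 11 + 6 = 47.
Total exposure: 4 days.
After the first batch: Gamma(35 + 47, 8 + 4) = Gamma(82, 12).
Total count: 17 + 12 + 18 + 27 + 40 + 45 + 39 = 198.
Total exposure: 1 + 1 + 3 + 2 + 5 + 7 + 3 = 22 days.
After the second batch: Gamma(82 + 198, 12 + 22) = Gamma(280, 34).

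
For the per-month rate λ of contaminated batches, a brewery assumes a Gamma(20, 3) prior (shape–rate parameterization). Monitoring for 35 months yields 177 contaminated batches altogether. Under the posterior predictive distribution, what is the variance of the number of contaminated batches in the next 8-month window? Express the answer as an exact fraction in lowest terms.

18124/361

Total count 177 over total exposure 35 months.
Gamma(α, β) with Poisson data over total exposure Σt gives posterior Gamma(α+Σx, β+Σt) = Gamma(197, 38).
The posterior predictive for a window of length T is Negative Binomial with variance T·α'·(β'+T)/β'² = 8·197·46/1444 = 18124/361.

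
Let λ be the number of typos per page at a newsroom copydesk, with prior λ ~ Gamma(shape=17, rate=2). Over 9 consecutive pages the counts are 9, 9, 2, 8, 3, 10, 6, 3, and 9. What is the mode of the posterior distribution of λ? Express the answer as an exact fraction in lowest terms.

75/11

Total count: 9 + 9 + 2 + 8 + 3 + 10 + 6 + 3 + 9 = 59.
Total exposure: 9 pages.
Gamma(α, β) with Poisson data over total exposure Σt gives posterior Gamma(α+Σx, β+Σt) = Gamma(76, 11).
Posterior mode = (α'−1)/β' = 75/11.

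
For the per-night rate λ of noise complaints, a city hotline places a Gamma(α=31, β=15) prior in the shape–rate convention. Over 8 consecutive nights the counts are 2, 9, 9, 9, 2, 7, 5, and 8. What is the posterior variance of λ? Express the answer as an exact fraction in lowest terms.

Total count: 2 + 9 + 9 + 9 + 2 + 7 + 5 + 8 = 51.
Total exposure: 8 nights.
Conjugate update: add total count to the shape and total exposure to the rate, giving Gamma(82, 23).
Posterior variance = α'/β'² = 82/529.

82/529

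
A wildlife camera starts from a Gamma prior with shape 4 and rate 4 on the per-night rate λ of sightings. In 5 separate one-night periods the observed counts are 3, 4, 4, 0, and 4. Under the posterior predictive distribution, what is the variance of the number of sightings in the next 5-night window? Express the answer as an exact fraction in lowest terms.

1330/81

Total count: 3 + 4 + 4 + 0 + 4 = 15.
Total exposure: 5 nights.
The Gamma prior is conjugate for the Poisson rate, so λ | data ~ Gamma(4+15, 4+5) = Gamma(19, 9).
The posterior predictive for a window of length T is Negative Binomial with variance T·α'·(β'+T)/β'² = 5·19·14/81 = 1330/81.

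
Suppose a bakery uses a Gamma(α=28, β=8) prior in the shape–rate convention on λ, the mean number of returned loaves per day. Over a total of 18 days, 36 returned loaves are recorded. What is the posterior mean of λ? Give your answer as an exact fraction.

Total count 36 over total exposure 18 days.
By Gamma–Poisson conjugacy, the posterior is Gamma(α + Σx, β + Σt) = Gamma(28 + 36, 8 + 18) = Gamma(64, 26).
Posterior mean = α'/β' = 64/26 = 32/13.

32/13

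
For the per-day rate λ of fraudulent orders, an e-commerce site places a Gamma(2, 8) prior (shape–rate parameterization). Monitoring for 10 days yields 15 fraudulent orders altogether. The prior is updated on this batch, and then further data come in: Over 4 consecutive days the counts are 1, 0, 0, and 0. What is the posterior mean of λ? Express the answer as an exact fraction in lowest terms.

9/11

Total count 15 over total exposure 10 days.
After the first batch: Gamma(2 + 15, 8 + 10) = Gamma(17, 18).
Total count: 1 + 0 + 0 + 0 = 1.
Total exposure: 4 days.
After the second batch: Gamma(17 + 1, 18 + 4) = Gamma(18, 22).
Posterior mean = α'/β' = 18/22 = 9/11.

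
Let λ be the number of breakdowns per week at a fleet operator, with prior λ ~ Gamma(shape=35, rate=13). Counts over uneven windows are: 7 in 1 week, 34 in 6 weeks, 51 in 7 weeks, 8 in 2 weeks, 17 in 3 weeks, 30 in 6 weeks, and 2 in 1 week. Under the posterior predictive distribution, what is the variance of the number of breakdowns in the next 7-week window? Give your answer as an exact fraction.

59248/1521

Total count: 7 + 34 + 51 + 8 + 17 + 30 + 2 = 149.
Total exposure: 1 + 6 + 7 + 2 + 3 + 6 + 1 = 26 weeks.
The Gamma prior is conjugate for the Poisson rate, so λ | data ~ Gamma(35+149, 13+26) = Gamma(184, 39).
The posterior predictive for a window of length T is Negative Binomial with variance T·α'·(β'+T)/β'² = 7·184·46/1521 = 59248/1521.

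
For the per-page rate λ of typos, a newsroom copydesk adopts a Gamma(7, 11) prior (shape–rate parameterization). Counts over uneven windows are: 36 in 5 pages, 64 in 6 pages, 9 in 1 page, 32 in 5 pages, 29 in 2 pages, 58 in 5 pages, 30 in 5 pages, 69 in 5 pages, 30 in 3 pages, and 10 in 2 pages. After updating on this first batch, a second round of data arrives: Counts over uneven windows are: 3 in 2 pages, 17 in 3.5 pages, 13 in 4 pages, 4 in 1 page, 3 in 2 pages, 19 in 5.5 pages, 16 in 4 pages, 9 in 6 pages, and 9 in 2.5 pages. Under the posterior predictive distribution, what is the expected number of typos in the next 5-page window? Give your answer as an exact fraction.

Total count: 36 + 64 + 9 + 32 + 29 + 58 + 30 + 69 + 30 + 10 = 367.
Total exposure: 5 + 6 + 1 + 5 + 2 + 5 + 5 + 5 + 3 + 2 = 39 pages.
After the first batch: Gamma(7 + 367, 11 + 39) = Gamma(374, 50).
Total count: 3 + 17 + 13 + 4 + 3 + 19 + 16 + 9 + 9 = 93.
Total exposure: 2 + 3.5 + 4 + 1 + 2 + 5.5 + 4 + 6 + 2.5 = 30.5 pages.
After the second batch: Gamma(374 + 93, 50 + 30.5) = Gamma(467, 161/2).
Predictive mean over a 5-page window = T·E[λ|data] = 5·467/(161/2) = 4670/161.

4670/161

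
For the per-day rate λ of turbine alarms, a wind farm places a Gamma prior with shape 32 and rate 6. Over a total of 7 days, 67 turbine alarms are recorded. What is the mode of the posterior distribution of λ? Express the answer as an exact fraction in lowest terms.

98/13

Total count 67 over total exposure 7 days.
Gamma(α, β) with Poisson data over total exposure Σt gives posterior Gamma(α+Σx, β+Σt) = Gamma(99, 13).
Posterior mode = (α'−1)/β' = 98/13.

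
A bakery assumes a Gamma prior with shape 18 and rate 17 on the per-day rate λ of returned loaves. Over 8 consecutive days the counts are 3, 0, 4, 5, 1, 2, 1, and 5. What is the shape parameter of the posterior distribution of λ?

39

Total count: 3 + 0 + 4 + 5 + 1 + 2 + 1 + 5 = 21.
Total exposure: 8 days.
Conjugate update: add total count to the shape and total exposure to the rate, giving Gamma(39, 25).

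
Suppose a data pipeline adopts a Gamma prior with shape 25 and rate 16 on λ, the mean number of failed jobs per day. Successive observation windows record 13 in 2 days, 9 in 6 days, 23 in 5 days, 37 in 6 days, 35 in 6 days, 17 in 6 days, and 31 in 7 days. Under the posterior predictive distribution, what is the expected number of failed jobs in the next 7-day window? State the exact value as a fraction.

Total count: 13 + 9 + 23 + 37 + 35 + 17 + 31 = 165.
Total exposure: 2 + 6 + 5 + 6 + 6 + 6 + 7 = 38 days.
Gamma(α, β) with Poisson data over total exposure Σt gives posterior Gamma(α+Σx, β+Σt) = Gamma(190, 54).
Predictive mean over a 7-day window = T·E[λ|data] = 7·190/54 = 665/27.

665/27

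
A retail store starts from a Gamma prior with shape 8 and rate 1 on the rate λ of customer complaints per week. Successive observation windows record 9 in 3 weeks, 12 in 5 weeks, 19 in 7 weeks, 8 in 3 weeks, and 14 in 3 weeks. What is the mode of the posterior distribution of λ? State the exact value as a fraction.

69/22

Total count: 9 + 12 + 19 + 8 + 14 = 62.
Total exposure: 3 + 5 + 7 + 3 + 3 = 21 weeks.
The Gamma prior is conjugate for the Poisson rate, so λ | data ~ Gamma(8+62, 1+21) = Gamma(70, 22).
Posterior mode = (α'−1)/β' = 69/22.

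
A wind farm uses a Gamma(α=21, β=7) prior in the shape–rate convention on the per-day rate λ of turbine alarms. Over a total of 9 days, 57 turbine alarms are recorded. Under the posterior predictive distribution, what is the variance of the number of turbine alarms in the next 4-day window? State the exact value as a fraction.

195/8

Total count 57 over total exposure 9 days.
Posterior: α' = 21 + 57 = 78, β' = 7 + 9 = 16.
The posterior predictive for a window of length T is Negative Binomial with variance T·α'·(β'+T)/β'² = 4·78·20/256 = 195/8.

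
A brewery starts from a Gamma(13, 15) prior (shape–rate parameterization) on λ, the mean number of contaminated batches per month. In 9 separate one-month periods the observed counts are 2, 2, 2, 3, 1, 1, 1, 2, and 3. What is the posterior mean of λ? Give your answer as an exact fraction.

5/4

Total count: 2 + 2 + 2 + 3 + 1 + 1 + 1 + 2 + 3 = 17.
Total exposure: 9 months.
Gamma(α, β) with Poisson data over total exposure Σt gives posterior Gamma(α+Σx, β+Σt) = Gamma(30, 24).
Posterior mean = α'/β' = 30/24 = 5/4.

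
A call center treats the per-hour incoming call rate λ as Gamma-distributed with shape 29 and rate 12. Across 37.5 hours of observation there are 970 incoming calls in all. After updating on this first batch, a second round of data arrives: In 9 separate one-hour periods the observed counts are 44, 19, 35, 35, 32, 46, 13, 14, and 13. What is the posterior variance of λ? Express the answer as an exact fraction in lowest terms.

Total count 970 over total exposure 37.5 hours.
After the first batch: Gamma(29 + 970, 12 + 37.5) = Gamma(999, 99/2).
Total count: 44 + 19 + 35 + 35 + 32 + 46 + 13 + 14 + 13 = 251.
Total exposure: 9 hours.
After the second batch: Gamma(999 + 251, 99/2 + 9) = Gamma(1250, 117/2).
Posterior variance = α'/β'² = 1250/(13689/4) = 5000/13689.

5000/13689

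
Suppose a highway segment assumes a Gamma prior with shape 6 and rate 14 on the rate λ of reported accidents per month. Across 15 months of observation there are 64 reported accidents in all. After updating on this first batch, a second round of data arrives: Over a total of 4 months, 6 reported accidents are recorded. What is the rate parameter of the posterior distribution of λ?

Total count 64 over total exposure 15 months.
After the first batch: Gamma(6 + 64, 14 + 15) = Gamma(70, 29).
Total count 6 over total exposure 4 months.
After the second batch: Gamma(70 + 6, 29 + 4) = Gamma(76, 33).

33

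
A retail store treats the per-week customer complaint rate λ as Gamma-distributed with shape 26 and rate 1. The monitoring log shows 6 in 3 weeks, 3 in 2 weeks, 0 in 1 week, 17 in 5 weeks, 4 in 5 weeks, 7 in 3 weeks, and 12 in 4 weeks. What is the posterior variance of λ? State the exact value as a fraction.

Total count: 6 + 3 + 0 + 17 + 4 + 7 + 12 = 49.
Total exposure: 3 + 2 + 1 + 5 + 5 + 3 + 4 = 23 weeks.
Conjugate update: add total count to the shape and total exposure to the rate, giving Gamma(75, 24).
Posterior variance = α'/β'² = 75/576 = 25/192.

25/192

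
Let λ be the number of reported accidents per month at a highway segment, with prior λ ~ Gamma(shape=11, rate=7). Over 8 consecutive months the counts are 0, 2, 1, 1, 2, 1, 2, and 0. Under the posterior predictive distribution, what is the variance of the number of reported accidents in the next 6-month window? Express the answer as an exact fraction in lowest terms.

Total count: 0 + 2 + 1 + 1 + 2 + 1 + 2 + 0 = 9.
Total exposure: 8 months.
The Gamma prior is conjugate for the Poisson rate, so λ | data ~ Gamma(11+9, 7+8) = Gamma(20, 15).
The posterior predictive for a window of length T is Negative Binomial with variance T·α'·(β'+T)/β'² = 6·20·21/225 = 56/5.

56/5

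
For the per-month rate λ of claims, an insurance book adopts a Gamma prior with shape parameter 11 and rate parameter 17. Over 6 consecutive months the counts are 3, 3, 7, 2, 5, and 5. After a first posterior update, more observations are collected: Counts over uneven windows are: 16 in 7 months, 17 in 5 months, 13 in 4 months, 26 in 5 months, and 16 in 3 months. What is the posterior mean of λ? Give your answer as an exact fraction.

Total count: 3 + 3 + 7 + 2 + 5 + 5 = 25.
Total exposure: 6 months.
After the first batch: Gamma(11 + 25, 17 + 6) = Gamma(36, 23).
Total count: 16 + 17 + 13 + 26 + 16 = 88.
Total exposure: 7 + 5 + 4 + 5 + 3 = 24 months.
After the second batch: Gamma(36 + 88, 23 + 24) = Gamma(124, 47).
Posterior mean = α'/β' = 124/47.

124/47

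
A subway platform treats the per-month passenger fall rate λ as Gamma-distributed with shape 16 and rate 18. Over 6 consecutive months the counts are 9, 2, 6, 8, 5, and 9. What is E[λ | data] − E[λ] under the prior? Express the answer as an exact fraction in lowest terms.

Total count: 9 + 2 + 6 + 8 + 5 + 9 = 39.
Total exposure: 6 months.
Gamma(α, β) with Poisson data over total exposure Σt gives posterior Gamma(α+Σx, β+Σt) = Gamma(55, 24).
Posterior mean = 55/24 = 55/24; prior mean = 16/18 = 8/9. Difference = 55/24 − 8/9 = 101/72.

101/72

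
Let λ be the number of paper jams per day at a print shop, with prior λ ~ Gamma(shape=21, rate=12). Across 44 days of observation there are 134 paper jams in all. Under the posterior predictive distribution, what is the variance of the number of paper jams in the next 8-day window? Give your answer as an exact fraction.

Total count 134 over total exposure 44 days.
Posterior: α' = 21 + 134 = 155, β' = 12 + 44 = 56.
The posterior predictive for a window of length T is Negative Binomial with variance T·α'·(β'+T)/β'² = 8·155·64/3136 = 1240/49.

1240/49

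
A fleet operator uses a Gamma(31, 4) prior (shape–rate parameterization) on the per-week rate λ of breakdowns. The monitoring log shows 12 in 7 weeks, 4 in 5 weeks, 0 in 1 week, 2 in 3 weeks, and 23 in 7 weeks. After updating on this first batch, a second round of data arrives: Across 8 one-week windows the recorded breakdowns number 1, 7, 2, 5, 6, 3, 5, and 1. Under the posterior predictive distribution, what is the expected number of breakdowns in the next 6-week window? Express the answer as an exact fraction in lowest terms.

612/35

Total count: 12 + 4 + 0 + 2 + 23 = 41.
Total exposure: 7 + 5 + 1 + 3 + 7 = 23 weeks.
After the first batch: Gamma(31 + 41, 4 + 23) = Gamma(72, 27).
Total count: 1 + 7 + 2 + 5 + 6 + 3 + 5 + 1 = 30.
Total exposure: 8 weeks.
After the second batch: Gamma(72 + 30, 27 + 8) = Gamma(102, 35).
Predictive mean over a 6-week window = T·E[λ|data] = 6·102/35 = 612/35.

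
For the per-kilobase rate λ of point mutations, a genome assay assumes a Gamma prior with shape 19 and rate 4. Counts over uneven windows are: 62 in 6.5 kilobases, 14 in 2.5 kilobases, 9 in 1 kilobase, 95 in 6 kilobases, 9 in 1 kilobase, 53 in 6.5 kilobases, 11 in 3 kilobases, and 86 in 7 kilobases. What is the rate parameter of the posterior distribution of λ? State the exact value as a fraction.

Total count: 62 + 14 + 9 + 95 + 9 + 53 + 11 + 86 = 339.
Total exposure: 6.5 + 2.5 + 1 + 6 + 1 + 6.5 + 3 + 7 = 33.5 kilobases.
Posterior: α' = 19 + 339 = 358, β' = 4 + 33.5 = 75/2.

75/2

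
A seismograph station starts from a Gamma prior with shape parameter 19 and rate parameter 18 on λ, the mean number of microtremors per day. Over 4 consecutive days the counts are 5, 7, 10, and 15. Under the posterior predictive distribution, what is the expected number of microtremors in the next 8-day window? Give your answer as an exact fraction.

224/11

Total count: 5 + 7 + 10 + 15 = 37.
Total exposure: 4 days.
Conjugate update: add total count to the shape and total exposure to the rate, giving Gamma(56, 22).
Predictive mean over an 8-day window = T·E[λ|data] = 8·56/22 = 224/11.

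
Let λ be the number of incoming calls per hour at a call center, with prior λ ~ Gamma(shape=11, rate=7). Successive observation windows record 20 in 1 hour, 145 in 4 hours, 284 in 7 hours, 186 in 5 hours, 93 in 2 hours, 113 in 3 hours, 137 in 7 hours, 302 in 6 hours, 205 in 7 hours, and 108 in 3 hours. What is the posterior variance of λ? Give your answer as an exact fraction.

401/676

Total count: 20 + 145 + 284 + 186 + 93 + 113 + 137 + 302 + 205 + 108 = 1593.
Total exposure: 1 + 4 + 7 + 5 + 2 + 3 + 7 + 6 + 7 + 3 = 45 hours.
Gamma(α, β) with Poisson data over total exposure Σt gives posterior Gamma(α+Σx, β+Σt) = Gamma(1604, 52).
Posterior variance = α'/β'² = 1604/2704 = 401/676.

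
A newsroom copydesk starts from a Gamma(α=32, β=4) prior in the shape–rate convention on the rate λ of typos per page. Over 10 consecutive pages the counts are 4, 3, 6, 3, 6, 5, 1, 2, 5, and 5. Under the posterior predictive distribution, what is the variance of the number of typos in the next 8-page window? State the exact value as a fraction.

3168/49

Total count: 4 + 3 + 6 + 3 + 6 + 5 + 1 + 2 + 5 + 5 = 40.
Total exposure: 10 pages.
The Gamma prior is conjugate for the Poisson rate, so λ | data ~ Gamma(32+40, 4+10) = Gamma(72, 14).
The posterior predictive for a window of length T is Negative Binomial with variance T·α'·(β'+T)/β'² = 8·72·22/196 = 3168/49.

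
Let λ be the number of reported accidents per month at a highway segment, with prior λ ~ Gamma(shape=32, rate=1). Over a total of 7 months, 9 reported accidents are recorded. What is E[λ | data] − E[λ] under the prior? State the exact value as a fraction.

Total count 9 over total exposure 7 months.
The Gamma prior is conjugate for the Poisson rate, so λ | data ~ Gamma(32+9, 1+7) = Gamma(41, 8).
Posterior mean = 41/8 = 41/8; prior mean = 32/1 = 32. Difference = 41/8 − 32 = -215/8.

-215/8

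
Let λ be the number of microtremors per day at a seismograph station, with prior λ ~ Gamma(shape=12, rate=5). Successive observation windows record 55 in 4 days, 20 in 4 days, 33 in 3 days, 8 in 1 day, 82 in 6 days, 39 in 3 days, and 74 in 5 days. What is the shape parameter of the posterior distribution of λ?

323

Total count: 55 + 20 + 33 + 8 + 82 + 39 + 74 = 311.
Total exposure: 4 + 4 + 3 + 1 + 6 + 3 + 5 = 26 days.
Conjugate update: add total count to the shape and total exposure to the rate, giving Gamma(323, 31).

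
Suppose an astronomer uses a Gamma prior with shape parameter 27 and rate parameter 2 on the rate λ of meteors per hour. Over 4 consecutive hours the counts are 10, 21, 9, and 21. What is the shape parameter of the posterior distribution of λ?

Total count: 10 + 21 + 9 + 21 = 61.
Total exposure: 4 hours.
By Gamma–Poisson conjugacy, the posterior is Gamma(α + Σx, β + Σt) = Gamma(27 + 61, 2 + 4) = Gamma(88, 6).

88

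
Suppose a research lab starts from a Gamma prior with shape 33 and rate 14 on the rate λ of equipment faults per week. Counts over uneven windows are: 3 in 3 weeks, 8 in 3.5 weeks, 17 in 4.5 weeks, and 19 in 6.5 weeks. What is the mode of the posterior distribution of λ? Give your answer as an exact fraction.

158/63

Total count: 3 + 8 + 17 + 19 = 47.
Total exposure: 3 + 3.5 + 4.5 + 6.5 = 17.5 weeks.
Posterior: α' = 33 + 47 = 80, β' = 14 + 17.5 = 63/2.
Posterior mode = (α'−1)/β' = 79/(63/2) = 158/63.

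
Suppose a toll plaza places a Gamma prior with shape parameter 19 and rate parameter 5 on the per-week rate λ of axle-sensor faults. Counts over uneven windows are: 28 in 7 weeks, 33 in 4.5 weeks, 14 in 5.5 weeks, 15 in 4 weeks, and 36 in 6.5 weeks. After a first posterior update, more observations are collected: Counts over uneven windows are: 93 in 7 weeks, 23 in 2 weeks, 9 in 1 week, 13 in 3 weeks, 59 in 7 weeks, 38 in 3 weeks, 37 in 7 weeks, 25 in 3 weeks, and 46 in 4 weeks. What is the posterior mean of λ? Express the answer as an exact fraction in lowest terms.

976/139

Total count: 28 + 33 + 14 + 15 + 36 = 126.
Total exposure: 7 + 4.5 + 5.5 + 4 + 6.5 = 27.5 weeks.
After the first batch: Gamma(19 + 126, 5 + 27.5) = Gamma(145, 65/2).
Total count: 93 + 23 + 9 + 13 + 59 + 38 + 37 + 25 + 46 = 343.
Total exposure: 7 + 2 + 1 + 3 + 7 + 3 + 7 + 3 + 4 = 37 weeks.
After the second batch: Gamma(145 + 343, 65/2 + 37) = Gamma(488, 139/2).
Posterior mean = α'/β' = 488/(139/2) = 976/139.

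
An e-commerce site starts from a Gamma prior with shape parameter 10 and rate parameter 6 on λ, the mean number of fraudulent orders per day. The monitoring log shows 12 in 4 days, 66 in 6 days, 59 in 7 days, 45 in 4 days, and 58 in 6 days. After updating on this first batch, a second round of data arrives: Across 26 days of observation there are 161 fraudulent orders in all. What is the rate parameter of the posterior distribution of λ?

Total count: 12 + 66 + 59 + 45 + 58 = 240.
Total exposure: 4 + 6 + 7 + 4 + 6 = 27 days.
After the first batch: Gamma(10 + 240, 6 + 27) = Gamma(250, 33).
Total count 161 over total exposure 26 days.
After the second batch: Gamma(250 + 161, 33 + 26) = Gamma(411, 59).

59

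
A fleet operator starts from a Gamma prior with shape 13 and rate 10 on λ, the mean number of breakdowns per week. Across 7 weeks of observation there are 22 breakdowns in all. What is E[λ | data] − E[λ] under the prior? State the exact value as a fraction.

129/170

Total count 22 over total exposure 7 weeks.
Gamma(α, β) with Poisson data over total exposure Σt gives posterior Gamma(α+Σx, β+Σt) = Gamma(35, 17).
Posterior mean = 35/17 = 35/17; prior mean = 13/10 = 13/10. Difference = 35/17 − 13/10 = 129/170.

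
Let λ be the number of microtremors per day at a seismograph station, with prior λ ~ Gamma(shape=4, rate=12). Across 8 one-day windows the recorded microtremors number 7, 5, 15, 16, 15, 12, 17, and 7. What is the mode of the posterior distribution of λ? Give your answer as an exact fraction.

97/20

Total count: 7 + 5 + 15 + 16 + 15 + 12 + 17 + 7 = 94.
Total exposure: 8 days.
The Gamma prior is conjugate for the Poisson rate, so λ | data ~ Gamma(4+94, 12+8) = Gamma(98, 20).
Posterior mode = (α'−1)/β' = 97/20.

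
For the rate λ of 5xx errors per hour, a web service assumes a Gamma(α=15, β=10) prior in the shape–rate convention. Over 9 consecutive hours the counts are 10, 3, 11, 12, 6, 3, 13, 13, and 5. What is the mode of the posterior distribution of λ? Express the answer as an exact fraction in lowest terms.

Total count: 10 + 3 + 11 + 12 + 6 + 3 + 13 + 13 + 5 = 76.
Total exposure: 9 hours.
By Gamma–Poisson conjugacy, the posterior is Gamma(α + Σx, β + Σt) = Gamma(15 + 76, 10 + 9) = Gamma(91, 19).
Posterior mode = (α'−1)/β' = 90/19.

90/19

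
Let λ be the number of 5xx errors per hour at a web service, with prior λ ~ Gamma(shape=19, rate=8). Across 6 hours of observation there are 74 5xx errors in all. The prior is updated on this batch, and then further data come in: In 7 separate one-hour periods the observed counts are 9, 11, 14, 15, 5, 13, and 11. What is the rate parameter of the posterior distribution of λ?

21

Total count 74 over total exposure 6 hours.
After the first batch: Gamma(19 + 74, 8 + 6) = Gamma(93, 14).
Total count: 9 + 11 + 14 + 15 + 5 + 13 + 11 = 78.
Total exposure: 7 hours.
After the second batch: Gamma(93 + 78, 14 + 7) = Gamma(171, 21).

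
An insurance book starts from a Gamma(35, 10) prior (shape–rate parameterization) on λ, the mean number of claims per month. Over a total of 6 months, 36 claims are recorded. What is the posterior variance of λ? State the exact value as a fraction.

Total count 36 over total exposure 6 months.
By Gamma–Poisson conjugacy, the posterior is Gamma(α + Σx, β + Σt) = Gamma(35 + 36, 10 + 6) = Gamma(71, 16).
Posterior variance = α'/β'² = 71/256.

71/256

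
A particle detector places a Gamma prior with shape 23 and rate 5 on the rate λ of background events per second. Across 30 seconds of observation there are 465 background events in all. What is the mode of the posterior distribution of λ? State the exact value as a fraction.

487/35

Total count 465 over total exposure 30 seconds.
Gamma(α, β) with Poisson data over total exposure Σt gives posterior Gamma(α+Σx, β+Σt) = Gamma(488, 35).
Posterior mode = (α'−1)/β' = 487/35.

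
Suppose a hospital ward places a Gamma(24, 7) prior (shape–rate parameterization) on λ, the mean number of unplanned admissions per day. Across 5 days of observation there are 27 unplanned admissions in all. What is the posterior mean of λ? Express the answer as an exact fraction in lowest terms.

Total count 27 over total exposure 5 days.
By Gamma–Poisson conjugacy, the posterior is Gamma(α + Σx, β + Σt) = Gamma(24 + 27, 7 + 5) = Gamma(51, 12).
Posterior mean = α'/β' = 51/12 = 17/4.

17/4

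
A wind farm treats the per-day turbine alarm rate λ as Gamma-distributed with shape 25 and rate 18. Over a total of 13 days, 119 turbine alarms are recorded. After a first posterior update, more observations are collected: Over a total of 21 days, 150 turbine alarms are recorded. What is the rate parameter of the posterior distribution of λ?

52

Total count 119 over total exposure 13 days.
After the first batch: Gamma(25 + 119, 18 + 13) = Gamma(144, 31).
Total count 150 over total exposure 21 days.
After the second batch: Gamma(144 + 150, 31 + 21) = Gamma(294, 52).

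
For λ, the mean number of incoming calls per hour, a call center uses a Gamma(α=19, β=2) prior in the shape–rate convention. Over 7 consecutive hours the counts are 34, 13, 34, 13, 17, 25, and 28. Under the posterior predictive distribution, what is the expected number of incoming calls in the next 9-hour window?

Total count: 34 + 13 + 34 + 13 + 17 + 25 + 28 = 164.
Total exposure: 7 hours.
Conjugate update: add total count to the shape and total exposure to the rate, giving Gamma(183, 9).
Predictive mean over a 9-hour window = T·E[λ|data] = 9·183/9 = 183.

183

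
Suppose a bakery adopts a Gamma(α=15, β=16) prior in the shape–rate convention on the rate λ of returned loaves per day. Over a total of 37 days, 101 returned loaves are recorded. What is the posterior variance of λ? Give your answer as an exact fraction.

Total count 101 over total exposure 37 days.
Conjugate update: add total count to the shape and total exposure to the rate, giving Gamma(116, 53).
Posterior variance = α'/β'² = 116/2809.

116/2809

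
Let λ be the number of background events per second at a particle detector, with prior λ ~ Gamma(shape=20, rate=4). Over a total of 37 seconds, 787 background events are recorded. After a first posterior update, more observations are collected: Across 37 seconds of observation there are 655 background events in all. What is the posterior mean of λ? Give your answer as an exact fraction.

Total count 787 over total exposure 37 seconds.
After the first batch: Gamma(20 + 787, 4 + 37) = Gamma(807, 41).
Total count 655 over total exposure 37 seconds.
After the second batch: Gamma(807 + 655, 41 + 37) = Gamma(1462, 78).
Posterior mean = α'/β' = 1462/78 = 731/39.

731/39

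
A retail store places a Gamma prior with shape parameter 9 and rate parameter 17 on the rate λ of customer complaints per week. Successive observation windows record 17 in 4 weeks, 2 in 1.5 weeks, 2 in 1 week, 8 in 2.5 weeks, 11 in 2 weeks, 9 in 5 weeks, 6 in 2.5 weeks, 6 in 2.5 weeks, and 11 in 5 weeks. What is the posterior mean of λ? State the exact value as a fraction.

81/43

Total count: 17 + 2 + 2 + 8 + 11 + 9 + 6 + 6 + 11 = 72.
Total exposure: 4 + 1.5 + 1 + 2.5 + 2 + 5 + 2.5 + 2.5 + 5 = 26 weeks.
Conjugate update: add total count to the shape and total exposure to the rate, giving Gamma(81, 43).
Posterior mean = α'/β' = 81/43.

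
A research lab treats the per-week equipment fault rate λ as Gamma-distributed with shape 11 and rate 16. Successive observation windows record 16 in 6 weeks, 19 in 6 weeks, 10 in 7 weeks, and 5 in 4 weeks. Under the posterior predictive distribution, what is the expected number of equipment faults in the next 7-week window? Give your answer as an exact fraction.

Total count: 16 + 19 + 10 + 5 = 50.
Total exposure: 6 + 6 + 7 + 4 = 23 weeks.
The Gamma prior is conjugate for the Poisson rate, so λ | data ~ Gamma(11+50, 16+23) = Gamma(61, 39).
Predictive mean over a 7-week window = T·E[λ|data] = 7·61/39 = 427/39.

427/39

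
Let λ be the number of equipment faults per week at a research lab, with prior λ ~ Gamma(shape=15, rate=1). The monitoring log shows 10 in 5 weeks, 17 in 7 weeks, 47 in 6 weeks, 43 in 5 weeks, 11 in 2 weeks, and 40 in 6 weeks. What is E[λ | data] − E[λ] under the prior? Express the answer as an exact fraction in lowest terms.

-297/32

Total count: 10 + 17 + 47 + 43 + 11 + 40 = 168.
Total exposure: 5 + 7 + 6 + 5 + 2 + 6 = 31 weeks.
By Gamma–Poisson conjugacy, the posterior is Gamma(α + Σx, β + Σt) = Gamma(15 + 168, 1 + 31) = Gamma(183, 32).
Posterior mean = 183/32 = 183/32; prior mean = 15/1 = 15. Difference = 183/32 − 15 = -297/32.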